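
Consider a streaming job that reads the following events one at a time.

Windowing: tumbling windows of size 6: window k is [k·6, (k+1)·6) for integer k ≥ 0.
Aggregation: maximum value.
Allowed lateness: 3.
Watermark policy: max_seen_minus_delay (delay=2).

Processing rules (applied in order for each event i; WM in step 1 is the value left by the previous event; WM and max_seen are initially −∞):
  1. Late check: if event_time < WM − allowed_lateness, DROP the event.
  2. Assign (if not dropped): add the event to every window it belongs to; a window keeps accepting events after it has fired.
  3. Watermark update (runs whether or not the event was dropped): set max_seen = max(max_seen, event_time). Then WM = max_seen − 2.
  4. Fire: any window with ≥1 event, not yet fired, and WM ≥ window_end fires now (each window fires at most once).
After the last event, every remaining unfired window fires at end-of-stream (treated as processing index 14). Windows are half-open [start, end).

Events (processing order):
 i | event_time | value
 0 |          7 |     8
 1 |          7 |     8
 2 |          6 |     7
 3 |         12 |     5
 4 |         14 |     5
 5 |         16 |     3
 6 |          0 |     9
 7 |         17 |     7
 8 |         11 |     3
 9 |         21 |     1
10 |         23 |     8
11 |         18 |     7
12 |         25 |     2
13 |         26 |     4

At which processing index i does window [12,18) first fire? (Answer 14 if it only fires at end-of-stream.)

9

i=0 t=7 v=8: → [6,12); WM=5
i=1 t=7 v=8: → [6,12); WM=5
i=2 t=6 v=7: → [6,12); WM=5
i=3 t=12 v=5: → [12,18); WM=10
i=4 t=14 v=5: → [12,18); WM=12; [6,12) fires=8
i=5 t=16 v=3: → [12,18); WM=14
i=6 t=0 v=9: DROP (t<14-3); WM=14
i=7 t=17 v=7: → [12,18); WM=15
i=8 t=11 v=3: DROP (t<15-3); WM=15
i=9 t=21 v=1: → [18,24); WM=19; [12,18) fires=7
i=10 t=23 v=8: → [18,24); WM=21
i=11 t=18 v=7: → [18,24); WM=21
i=12 t=25 v=2: → [24,30); WM=23
i=13 t=26 v=4: → [24,30); WM=24; [18,24) fires=8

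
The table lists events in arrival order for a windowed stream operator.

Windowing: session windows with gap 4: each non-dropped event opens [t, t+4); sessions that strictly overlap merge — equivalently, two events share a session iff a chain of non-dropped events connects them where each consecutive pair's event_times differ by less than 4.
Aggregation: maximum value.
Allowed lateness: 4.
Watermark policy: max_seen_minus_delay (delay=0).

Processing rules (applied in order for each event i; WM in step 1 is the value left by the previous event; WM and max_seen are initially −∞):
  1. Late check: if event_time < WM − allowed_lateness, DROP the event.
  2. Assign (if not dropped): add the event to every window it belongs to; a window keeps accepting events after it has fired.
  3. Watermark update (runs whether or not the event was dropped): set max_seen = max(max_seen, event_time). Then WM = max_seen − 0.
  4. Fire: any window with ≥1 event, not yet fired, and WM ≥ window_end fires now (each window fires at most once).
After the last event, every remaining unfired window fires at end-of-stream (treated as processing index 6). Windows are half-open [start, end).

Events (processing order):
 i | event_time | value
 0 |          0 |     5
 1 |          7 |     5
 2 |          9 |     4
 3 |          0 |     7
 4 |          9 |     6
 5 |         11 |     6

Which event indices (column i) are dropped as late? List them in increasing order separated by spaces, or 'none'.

3

i=0 t=0 v=5: → [0,4); WM=0
i=1 t=7 v=5: → [7,11); WM=7
i=2 t=9 v=4: → [7,13); WM=9
i=3 t=0 v=7: DROP (t<9-4); WM=9
i=4 t=9 v=6: → [7,13); WM=9
i=5 t=11 v=6: → [7,15); WM=11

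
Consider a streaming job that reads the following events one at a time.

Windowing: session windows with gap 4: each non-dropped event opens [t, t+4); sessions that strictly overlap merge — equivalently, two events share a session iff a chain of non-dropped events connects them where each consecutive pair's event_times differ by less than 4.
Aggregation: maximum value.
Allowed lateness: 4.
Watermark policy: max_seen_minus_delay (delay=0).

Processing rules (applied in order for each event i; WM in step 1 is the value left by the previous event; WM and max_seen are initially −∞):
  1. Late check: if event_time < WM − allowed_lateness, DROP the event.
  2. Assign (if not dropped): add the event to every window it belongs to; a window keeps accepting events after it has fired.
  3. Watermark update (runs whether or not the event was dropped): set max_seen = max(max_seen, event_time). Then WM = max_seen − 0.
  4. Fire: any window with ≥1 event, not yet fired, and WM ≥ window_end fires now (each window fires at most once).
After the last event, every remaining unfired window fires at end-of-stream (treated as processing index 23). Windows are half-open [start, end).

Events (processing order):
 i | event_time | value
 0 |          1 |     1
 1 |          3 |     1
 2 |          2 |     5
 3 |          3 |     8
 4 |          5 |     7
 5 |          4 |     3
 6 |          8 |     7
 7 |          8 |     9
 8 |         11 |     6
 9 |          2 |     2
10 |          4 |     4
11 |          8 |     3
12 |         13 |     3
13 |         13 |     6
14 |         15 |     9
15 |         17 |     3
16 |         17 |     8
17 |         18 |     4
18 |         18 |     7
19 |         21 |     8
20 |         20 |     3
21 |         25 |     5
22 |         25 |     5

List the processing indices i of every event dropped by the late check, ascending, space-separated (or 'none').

9 10

i=0 t=1 v=1: → [1,5); WM=1
i=1 t=3 v=1: → [1,7); WM=3
i=2 t=2 v=5: → [1,7); WM=3
i=3 t=3 v=8: → [1,7); WM=3
i=4 t=5 v=7: → [1,9); WM=5
i=5 t=4 v=3: → [1,9); WM=5
i=6 t=8 v=7: → [1,12); WM=8
i=7 t=8 v=9: → [1,12); WM=8
i=8 t=11 v=6: → [1,15); WM=11
i=9 t=2 v=2: DROP (t<11-4); WM=11
i=10 t=4 v=4: DROP (t<11-4); WM=11
i=11 t=8 v=3: → [1,15); WM=11
i=12 t=13 v=3: → [1,17); WM=13
i=13 t=13 v=6: → [1,17); WM=13
i=14 t=15 v=9: → [1,19); WM=15
i=15 t=17 v=3: → [1,21); WM=17
i=16 t=17 v=8: → [1,21); WM=17
i=17 t=18 v=4: → [1,22); WM=18
i=18 t=18 v=7: → [1,22); WM=18
i=19 t=21 v=8: → [1,25); WM=21
i=20 t=20 v=3: → [1,25); WM=21
i=21 t=25 v=5: → [25,29); WM=25
i=22 t=25 v=5: → [25,29); WM=25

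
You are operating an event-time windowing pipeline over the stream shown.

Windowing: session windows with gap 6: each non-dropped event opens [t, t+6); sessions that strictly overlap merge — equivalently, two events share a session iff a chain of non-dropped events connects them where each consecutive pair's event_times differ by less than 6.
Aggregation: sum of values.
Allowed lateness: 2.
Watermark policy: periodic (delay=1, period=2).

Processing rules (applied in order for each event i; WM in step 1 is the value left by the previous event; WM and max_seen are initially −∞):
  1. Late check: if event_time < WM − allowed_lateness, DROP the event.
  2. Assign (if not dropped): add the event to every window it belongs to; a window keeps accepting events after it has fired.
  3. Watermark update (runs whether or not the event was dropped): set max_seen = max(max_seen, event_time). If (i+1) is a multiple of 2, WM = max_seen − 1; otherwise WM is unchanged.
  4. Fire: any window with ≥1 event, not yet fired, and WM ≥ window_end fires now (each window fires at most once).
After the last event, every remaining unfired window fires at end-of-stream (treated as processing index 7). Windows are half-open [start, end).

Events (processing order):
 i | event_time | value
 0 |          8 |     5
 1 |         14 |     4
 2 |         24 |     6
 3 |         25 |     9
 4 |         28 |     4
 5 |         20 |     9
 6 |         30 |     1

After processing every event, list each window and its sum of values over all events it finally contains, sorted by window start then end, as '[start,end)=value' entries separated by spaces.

[8,14)=5 [14,20)=4 [24,36)=20

i=0 t=8 v=5: → [8,14); WM=−∞
i=1 t=14 v=4: → [14,20); WM=13
i=2 t=24 v=6: → [24,30); WM=13
i=3 t=25 v=9: → [24,31); WM=24
i=4 t=28 v=4: → [24,34); WM=24
i=5 t=20 v=9: DROP (t<24-2); WM=27
i=6 t=30 v=1: → [24,36); WM=27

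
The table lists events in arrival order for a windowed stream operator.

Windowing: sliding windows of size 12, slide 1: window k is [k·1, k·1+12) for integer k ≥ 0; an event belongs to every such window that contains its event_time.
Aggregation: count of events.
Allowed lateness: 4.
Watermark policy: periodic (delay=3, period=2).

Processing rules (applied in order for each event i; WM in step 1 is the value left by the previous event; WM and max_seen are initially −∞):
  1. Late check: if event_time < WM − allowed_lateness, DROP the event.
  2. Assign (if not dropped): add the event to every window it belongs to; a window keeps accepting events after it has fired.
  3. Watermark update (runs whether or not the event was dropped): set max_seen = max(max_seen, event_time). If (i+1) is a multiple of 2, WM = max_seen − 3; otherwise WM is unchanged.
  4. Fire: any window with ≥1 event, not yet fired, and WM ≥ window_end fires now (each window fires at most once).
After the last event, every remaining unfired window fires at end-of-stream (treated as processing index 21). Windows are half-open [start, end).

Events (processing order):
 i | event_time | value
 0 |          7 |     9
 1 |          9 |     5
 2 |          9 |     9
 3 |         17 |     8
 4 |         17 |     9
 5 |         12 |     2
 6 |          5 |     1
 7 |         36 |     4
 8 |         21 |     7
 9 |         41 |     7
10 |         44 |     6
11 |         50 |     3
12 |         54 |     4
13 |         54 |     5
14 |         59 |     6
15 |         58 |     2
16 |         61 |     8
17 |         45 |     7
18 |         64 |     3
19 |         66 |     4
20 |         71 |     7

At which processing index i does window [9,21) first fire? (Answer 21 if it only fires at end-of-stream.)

7

i=0 t=7 v=9: → [7,19),[6,18),[5,17),[4,16),[3,15),[2,14),[1,13),[0,12); WM=−∞
i=1 t=9 v=5: → [9,21),[8,20),[7,19),[6,18),[5,17),[4,16),[3,15),[2,14),[1,13),[0,12); WM=6
i=2 t=9 v=9: → [9,21),[8,20),[7,19),[6,18),[5,17),[4,16),[3,15),[2,14),[1,13),[0,12); WM=6
i=3 t=17 v=8: → [17,29),[16,28),[15,27),[14,26),[13,25),[12,24),[11,23),[10,22),[9,21),[8,20),[7,19),[6,18); WM=14; [0,12) fires=3 [1,13) fires=3 [2,14) fires=3
i=4 t=17 v=9: → [17,29),[16,28),[15,27),[14,26),[13,25),[12,24),[11,23),[10,22),[9,21),[8,20),[7,19),[6,18); WM=14
i=5 t=12 v=2: → [12,24),[11,23),[10,22),[9,21),[8,20),[7,19),[6,18),[5,17),[4,16),[3,15),[2,14),[1,13); WM=14
i=6 t=5 v=1: DROP (t<14-4); WM=14
i=7 t=36 v=4: → [36,48),[35,47),[34,46),[33,45),[32,44),[31,43),[30,42),[29,41),[28,40),[27,39),[26,38),[25,37); WM=33; [3,15) fires=4 [4,16) fires=4 [5,17) fires=4 [6,18) fires=6 [7,19) fires=6 [8,20) fires=5 [9,21) fires=5 [10,22) fires=3 [11,23) fires=3 [12,24) fires=3 [13,25) fires=2 [14,26) fires=2 [15,27) fires=2 [16,28) fires=2 [17,29) fires=2
i=8 t=21 v=7: DROP (t<33-4); WM=33
i=9 t=41 v=7: → [41,53),[40,52),[39,51),[38,50),[37,49),[36,48),[35,47),[34,46),[33,45),[32,44),[31,43),[30,42); WM=38; [25,37) fires=1 [26,38) fires=1
i=10 t=44 v=6: → [44,56),[43,55),[42,54),[41,53),[40,52),[39,51),[38,50),[37,49),[36,48),[35,47),[34,46),[33,45); WM=38
i=11 t=50 v=3: → [50,62),[49,61),[48,60),[47,59),[46,58),[45,57),[44,56),[43,55),[42,54),[41,53),[40,52),[39,51); WM=47; [27,39) fires=1 [28,40) fires=1 [29,41) fires=1 [30,42) fires=2 [31,43) fires=2 [32,44) fires=2 [33,45) fires=3 [34,46) fires=3 [35,47) fires=3
i=12 t=54 v=4: → [54,66),[53,65),[52,64),[51,63),[50,62),[49,61),[48,60),[47,59),[46,58),[45,57),[44,56),[43,55); WM=47
i=13 t=54 v=5: → [54,66),[53,65),[52,64),[51,63),[50,62),[49,61),[48,60),[47,59),[46,58),[45,57),[44,56),[43,55); WM=51; [36,48) fires=3 [37,49) fires=2 [38,50) fires=2 [39,51) fires=3
i=14 t=59 v=6: → [59,71),[58,70),[57,69),[56,68),[55,67),[54,66),[53,65),[52,64),[51,63),[50,62),[49,61),[48,60); WM=51
i=15 t=58 v=2: → [58,70),[57,69),[56,68),[55,67),[54,66),[53,65),[52,64),[51,63),[50,62),[49,61),[48,60),[47,59); WM=56; [40,52) fires=3 [41,53) fires=3 [42,54) fires=2 [43,55) fires=4 [44,56) fires=4
i=16 t=61 v=8: → [61,73),[60,72),[59,71),[58,70),[57,69),[56,68),[55,67),[54,66),[53,65),[52,64),[51,63),[50,62); WM=56
i=17 t=45 v=7: DROP (t<56-4); WM=58; [45,57) fires=3 [46,58) fires=3
i=18 t=64 v=3: → [64,76),[63,75),[62,74),[61,73),[60,72),[59,71),[58,70),[57,69),[56,68),[55,67),[54,66),[53,65); WM=58
i=19 t=66 v=4: → [66,78),[65,77),[64,76),[63,75),[62,74),[61,73),[60,72),[59,71),[58,70),[57,69),[56,68),[55,67); WM=63; [47,59) fires=4 [48,60) fires=5 [49,61) fires=5 [50,62) fires=6 [51,63) fires=5
i=20 t=71 v=7: → [71,83),[70,82),[69,81),[68,80),[67,79),[66,78),[65,77),[64,76),[63,75),[62,74),[61,73),[60,72); WM=63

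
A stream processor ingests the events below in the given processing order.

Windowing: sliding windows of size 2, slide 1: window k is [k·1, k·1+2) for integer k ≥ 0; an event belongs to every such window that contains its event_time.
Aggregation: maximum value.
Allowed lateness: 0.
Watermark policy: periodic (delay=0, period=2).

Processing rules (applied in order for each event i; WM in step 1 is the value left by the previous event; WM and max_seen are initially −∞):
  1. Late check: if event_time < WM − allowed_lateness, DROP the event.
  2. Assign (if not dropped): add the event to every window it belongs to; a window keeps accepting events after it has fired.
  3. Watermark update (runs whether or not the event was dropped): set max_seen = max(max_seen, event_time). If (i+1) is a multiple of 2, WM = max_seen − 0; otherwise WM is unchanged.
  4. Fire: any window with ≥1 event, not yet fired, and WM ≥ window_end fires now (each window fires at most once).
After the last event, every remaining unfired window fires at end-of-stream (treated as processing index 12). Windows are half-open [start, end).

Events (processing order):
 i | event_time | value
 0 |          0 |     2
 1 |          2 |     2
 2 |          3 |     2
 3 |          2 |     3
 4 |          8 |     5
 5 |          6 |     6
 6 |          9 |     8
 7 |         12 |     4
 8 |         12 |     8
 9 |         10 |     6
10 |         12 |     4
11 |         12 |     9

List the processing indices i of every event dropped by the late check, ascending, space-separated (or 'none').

i=0 t=0 v=2: → [0,2); WM=−∞
i=1 t=2 v=2: → [2,4),[1,3); WM=2; [0,2) fires=2
i=2 t=3 v=2: → [3,5),[2,4); WM=2
i=3 t=2 v=3: → [2,4),[1,3); WM=3; [1,3) fires=3
i=4 t=8 v=5: → [8,10),[7,9); WM=3
i=5 t=6 v=6: → [6,8),[5,7); WM=8; [2,4) fires=3 [3,5) fires=2 [5,7) fires=6 [6,8) fires=6
i=6 t=9 v=8: → [9,11),[8,10); WM=8
i=7 t=12 v=4: → [12,14),[11,13); WM=12; [7,9) fires=5 [8,10) fires=8 [9,11) fires=8
i=8 t=12 v=8: → [12,14),[11,13); WM=12
i=9 t=10 v=6: DROP (t<12-0); WM=12
i=10 t=12 v=4: → [12,14),[11,13); WM=12
i=11 t=12 v=9: → [12,14),[11,13); WM=12

9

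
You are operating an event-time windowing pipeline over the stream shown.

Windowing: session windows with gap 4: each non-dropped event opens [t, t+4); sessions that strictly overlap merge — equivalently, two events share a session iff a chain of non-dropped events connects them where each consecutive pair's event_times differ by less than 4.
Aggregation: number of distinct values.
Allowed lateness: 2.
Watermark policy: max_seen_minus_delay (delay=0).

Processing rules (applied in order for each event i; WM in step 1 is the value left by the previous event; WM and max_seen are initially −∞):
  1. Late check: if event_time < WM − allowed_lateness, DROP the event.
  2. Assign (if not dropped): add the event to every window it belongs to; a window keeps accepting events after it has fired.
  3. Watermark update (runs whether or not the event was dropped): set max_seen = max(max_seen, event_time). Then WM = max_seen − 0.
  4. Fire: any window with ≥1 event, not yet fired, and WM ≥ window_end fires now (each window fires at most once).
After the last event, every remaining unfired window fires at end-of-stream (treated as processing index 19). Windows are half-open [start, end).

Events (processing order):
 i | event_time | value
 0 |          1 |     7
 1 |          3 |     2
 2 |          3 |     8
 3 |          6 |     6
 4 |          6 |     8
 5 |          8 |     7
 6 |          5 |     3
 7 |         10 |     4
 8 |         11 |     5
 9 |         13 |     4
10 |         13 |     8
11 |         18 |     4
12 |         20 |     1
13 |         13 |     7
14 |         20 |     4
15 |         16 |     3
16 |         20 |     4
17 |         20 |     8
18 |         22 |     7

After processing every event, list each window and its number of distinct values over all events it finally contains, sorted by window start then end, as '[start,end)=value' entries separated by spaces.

i=0 t=1 v=7: → [1,5); WM=1
i=1 t=3 v=2: → [1,7); WM=3
i=2 t=3 v=8: → [1,7); WM=3
i=3 t=6 v=6: → [1,10); WM=6
i=4 t=6 v=8: → [1,10); WM=6
i=5 t=8 v=7: → [1,12); WM=8
i=6 t=5 v=3: DROP (t<8-2); WM=8
i=7 t=10 v=4: → [1,14); WM=10
i=8 t=11 v=5: → [1,15); WM=11
i=9 t=13 v=4: → [1,17); WM=13
i=10 t=13 v=8: → [1,17); WM=13
i=11 t=18 v=4: → [18,22); WM=18
i=12 t=20 v=1: → [18,24); WM=20
i=13 t=13 v=7: DROP (t<20-2); WM=20
i=14 t=20 v=4: → [18,24); WM=20
i=15 t=16 v=3: DROP (t<20-2); WM=20
i=16 t=20 v=4: → [18,24); WM=20
i=17 t=20 v=8: → [18,24); WM=20
i=18 t=22 v=7: → [18,26); WM=22

[1,17)=6 [18,26)=4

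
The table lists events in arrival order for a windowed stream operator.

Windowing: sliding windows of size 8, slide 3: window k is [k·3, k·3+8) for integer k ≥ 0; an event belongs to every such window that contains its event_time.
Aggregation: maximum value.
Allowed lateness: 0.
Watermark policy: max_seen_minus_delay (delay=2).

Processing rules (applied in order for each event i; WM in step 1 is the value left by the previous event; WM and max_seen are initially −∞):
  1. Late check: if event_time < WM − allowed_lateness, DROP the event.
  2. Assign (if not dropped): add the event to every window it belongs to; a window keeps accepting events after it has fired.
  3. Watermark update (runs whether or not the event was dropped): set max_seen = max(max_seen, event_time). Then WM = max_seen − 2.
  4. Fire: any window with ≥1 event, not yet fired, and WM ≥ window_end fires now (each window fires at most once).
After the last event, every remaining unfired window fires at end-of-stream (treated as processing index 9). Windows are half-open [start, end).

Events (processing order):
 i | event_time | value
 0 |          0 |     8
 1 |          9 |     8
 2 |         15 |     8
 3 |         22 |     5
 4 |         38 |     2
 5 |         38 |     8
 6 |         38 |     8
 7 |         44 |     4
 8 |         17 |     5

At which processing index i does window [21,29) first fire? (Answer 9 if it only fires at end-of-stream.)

4

i=0 t=0 v=8: → [0,8); WM=-2
i=1 t=9 v=8: → [9,17),[6,14),[3,11); WM=7
i=2 t=15 v=8: → [15,23),[12,20),[9,17); WM=13; [0,8) fires=8 [3,11) fires=8
i=3 t=22 v=5: → [21,29),[18,26),[15,23); WM=20; [6,14) fires=8 [9,17) fires=8 [12,20) fires=8
i=4 t=38 v=2: → [36,44),[33,41); WM=36; [15,23) fires=8 [18,26) fires=5 [21,29) fires=5
i=5 t=38 v=8: → [36,44),[33,41); WM=36
i=6 t=38 v=8: → [36,44),[33,41); WM=36
i=7 t=44 v=4: → [42,50),[39,47); WM=42; [33,41) fires=8
i=8 t=17 v=5: DROP (t<42-0); WM=42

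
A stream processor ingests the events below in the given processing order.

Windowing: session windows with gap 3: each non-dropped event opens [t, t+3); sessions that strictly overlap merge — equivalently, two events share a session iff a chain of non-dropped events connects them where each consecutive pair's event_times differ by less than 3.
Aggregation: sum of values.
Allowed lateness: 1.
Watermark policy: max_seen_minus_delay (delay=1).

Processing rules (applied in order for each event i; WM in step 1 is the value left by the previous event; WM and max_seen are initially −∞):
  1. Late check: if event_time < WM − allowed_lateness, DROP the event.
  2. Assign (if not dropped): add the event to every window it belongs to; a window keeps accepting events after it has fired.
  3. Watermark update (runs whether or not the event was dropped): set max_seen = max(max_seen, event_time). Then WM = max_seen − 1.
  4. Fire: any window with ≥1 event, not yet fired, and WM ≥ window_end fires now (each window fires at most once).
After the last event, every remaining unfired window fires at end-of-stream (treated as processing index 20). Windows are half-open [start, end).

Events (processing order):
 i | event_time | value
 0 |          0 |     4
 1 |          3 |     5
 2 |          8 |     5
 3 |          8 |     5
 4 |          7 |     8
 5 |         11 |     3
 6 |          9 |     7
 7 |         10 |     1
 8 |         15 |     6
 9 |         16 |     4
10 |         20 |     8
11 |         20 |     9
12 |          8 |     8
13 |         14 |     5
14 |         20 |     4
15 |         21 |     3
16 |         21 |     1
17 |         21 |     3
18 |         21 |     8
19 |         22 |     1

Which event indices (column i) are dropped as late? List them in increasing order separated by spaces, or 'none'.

12 13

i=0 t=0 v=4: → [0,3); WM=-1
i=1 t=3 v=5: → [3,6); WM=2
i=2 t=8 v=5: → [8,11); WM=7
i=3 t=8 v=5: → [8,11); WM=7
i=4 t=7 v=8: → [7,11); WM=7
i=5 t=11 v=3: → [11,14); WM=10
i=6 t=9 v=7: → [7,14); WM=10
i=7 t=10 v=1: → [7,14); WM=10
i=8 t=15 v=6: → [15,18); WM=14
i=9 t=16 v=4: → [15,19); WM=15
i=10 t=20 v=8: → [20,23); WM=19
i=11 t=20 v=9: → [20,23); WM=19
i=12 t=8 v=8: DROP (t<19-1); WM=19
i=13 t=14 v=5: DROP (t<19-1); WM=19
i=14 t=20 v=4: → [20,23); WM=19
i=15 t=21 v=3: → [20,24); WM=20
i=16 t=21 v=1: → [20,24); WM=20
i=17 t=21 v=3: → [20,24); WM=20
i=18 t=21 v=8: → [20,24); WM=20
i=19 t=22 v=1: → [20,25); WM=21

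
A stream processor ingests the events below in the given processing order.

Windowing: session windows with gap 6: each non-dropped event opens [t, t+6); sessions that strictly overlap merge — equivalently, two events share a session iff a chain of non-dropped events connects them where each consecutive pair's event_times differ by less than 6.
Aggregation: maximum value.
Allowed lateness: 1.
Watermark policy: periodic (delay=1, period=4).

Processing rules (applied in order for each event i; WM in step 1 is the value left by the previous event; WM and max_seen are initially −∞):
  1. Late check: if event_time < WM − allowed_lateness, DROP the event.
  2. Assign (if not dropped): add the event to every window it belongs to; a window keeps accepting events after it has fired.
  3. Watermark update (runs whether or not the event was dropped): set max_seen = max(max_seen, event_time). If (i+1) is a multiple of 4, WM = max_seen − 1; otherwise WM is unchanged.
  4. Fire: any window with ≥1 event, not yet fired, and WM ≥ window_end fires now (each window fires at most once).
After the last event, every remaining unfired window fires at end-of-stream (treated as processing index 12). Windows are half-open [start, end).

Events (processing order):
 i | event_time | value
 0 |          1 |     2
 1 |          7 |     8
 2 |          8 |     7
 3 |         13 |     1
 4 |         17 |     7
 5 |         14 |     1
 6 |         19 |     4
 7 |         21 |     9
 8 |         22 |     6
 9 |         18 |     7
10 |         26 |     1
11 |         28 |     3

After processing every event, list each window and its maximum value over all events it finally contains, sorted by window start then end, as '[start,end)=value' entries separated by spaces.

i=0 t=1 v=2: → [1,7); WM=−∞
i=1 t=7 v=8: → [7,13); WM=−∞
i=2 t=8 v=7: → [7,14); WM=−∞
i=3 t=13 v=1: → [7,19); WM=12
i=4 t=17 v=7: → [7,23); WM=12
i=5 t=14 v=1: → [7,23); WM=12
i=6 t=19 v=4: → [7,25); WM=12
i=7 t=21 v=9: → [7,27); WM=20
i=8 t=22 v=6: → [7,28); WM=20
i=9 t=18 v=7: DROP (t<20-1); WM=20
i=10 t=26 v=1: → [7,32); WM=20
i=11 t=28 v=3: → [7,34); WM=27

[1,7)=2 [7,34)=9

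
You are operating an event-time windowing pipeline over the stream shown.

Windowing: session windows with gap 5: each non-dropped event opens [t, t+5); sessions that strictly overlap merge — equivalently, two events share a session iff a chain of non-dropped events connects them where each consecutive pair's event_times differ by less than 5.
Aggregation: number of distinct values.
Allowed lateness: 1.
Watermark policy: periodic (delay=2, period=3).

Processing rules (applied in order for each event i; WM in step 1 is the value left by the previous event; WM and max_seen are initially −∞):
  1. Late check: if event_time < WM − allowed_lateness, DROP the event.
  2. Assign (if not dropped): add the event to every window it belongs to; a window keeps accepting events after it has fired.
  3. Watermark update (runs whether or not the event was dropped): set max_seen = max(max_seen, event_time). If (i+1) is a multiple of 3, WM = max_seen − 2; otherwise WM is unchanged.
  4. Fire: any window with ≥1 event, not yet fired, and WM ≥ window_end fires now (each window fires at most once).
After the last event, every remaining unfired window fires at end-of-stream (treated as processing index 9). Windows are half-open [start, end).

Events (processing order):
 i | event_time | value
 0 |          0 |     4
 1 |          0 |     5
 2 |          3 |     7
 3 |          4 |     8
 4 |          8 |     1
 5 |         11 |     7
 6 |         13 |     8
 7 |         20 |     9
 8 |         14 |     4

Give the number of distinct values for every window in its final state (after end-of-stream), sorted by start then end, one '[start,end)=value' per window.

i=0 t=0 v=4: → [0,5); WM=−∞
i=1 t=0 v=5: → [0,5); WM=−∞
i=2 t=3 v=7: → [0,8); WM=1
i=3 t=4 v=8: → [0,9); WM=1
i=4 t=8 v=1: → [0,13); WM=1
i=5 t=11 v=7: → [0,16); WM=9
i=6 t=13 v=8: → [0,18); WM=9
i=7 t=20 v=9: → [20,25); WM=9
i=8 t=14 v=4: → [0,19); WM=18

[0,19)=5 [20,25)=1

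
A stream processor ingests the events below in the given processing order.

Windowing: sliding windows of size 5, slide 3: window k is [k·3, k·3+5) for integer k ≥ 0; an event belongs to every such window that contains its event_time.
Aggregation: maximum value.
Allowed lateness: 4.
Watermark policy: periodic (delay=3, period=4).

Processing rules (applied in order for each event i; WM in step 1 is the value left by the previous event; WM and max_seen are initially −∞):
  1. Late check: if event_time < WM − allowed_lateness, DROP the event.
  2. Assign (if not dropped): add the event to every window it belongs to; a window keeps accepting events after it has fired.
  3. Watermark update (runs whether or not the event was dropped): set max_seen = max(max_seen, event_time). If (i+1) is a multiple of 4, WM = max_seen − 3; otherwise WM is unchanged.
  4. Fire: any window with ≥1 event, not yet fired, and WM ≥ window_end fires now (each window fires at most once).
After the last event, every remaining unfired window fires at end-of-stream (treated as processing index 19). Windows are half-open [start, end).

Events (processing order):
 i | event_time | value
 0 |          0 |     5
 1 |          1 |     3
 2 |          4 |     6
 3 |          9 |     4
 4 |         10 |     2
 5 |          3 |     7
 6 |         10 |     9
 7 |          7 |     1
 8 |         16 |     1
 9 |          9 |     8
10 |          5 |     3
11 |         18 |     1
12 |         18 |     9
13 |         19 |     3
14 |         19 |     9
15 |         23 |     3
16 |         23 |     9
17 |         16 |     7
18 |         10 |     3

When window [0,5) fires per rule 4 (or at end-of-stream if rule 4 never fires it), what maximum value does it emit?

i=0 t=0 v=5: → [0,5); WM=−∞
i=1 t=1 v=3: → [0,5); WM=−∞
i=2 t=4 v=6: → [3,8),[0,5); WM=−∞
i=3 t=9 v=4: → [9,14),[6,11); WM=6; [0,5) fires=6
i=4 t=10 v=2: → [9,14),[6,11); WM=6
i=5 t=3 v=7: → [3,8),[0,5); WM=6
i=6 t=10 v=9: → [9,14),[6,11); WM=6
i=7 t=7 v=1: → [6,11),[3,8); WM=7
i=8 t=16 v=1: → [15,20),[12,17); WM=7
i=9 t=9 v=8: → [9,14),[6,11); WM=7
i=10 t=5 v=3: → [3,8); WM=7
i=11 t=18 v=1: → [18,23),[15,20); WM=15; [3,8) fires=7 [6,11) fires=9 [9,14) fires=9
i=12 t=18 v=9: → [18,23),[15,20); WM=15
i=13 t=19 v=3: → [18,23),[15,20); WM=15
i=14 t=19 v=9: → [18,23),[15,20); WM=15
i=15 t=23 v=3: → [21,26); WM=20; [12,17) fires=1 [15,20) fires=9
i=16 t=23 v=9: → [21,26); WM=20
i=17 t=16 v=7: → [15,20),[12,17); WM=20
i=18 t=10 v=3: DROP (t<20-4); WM=20

6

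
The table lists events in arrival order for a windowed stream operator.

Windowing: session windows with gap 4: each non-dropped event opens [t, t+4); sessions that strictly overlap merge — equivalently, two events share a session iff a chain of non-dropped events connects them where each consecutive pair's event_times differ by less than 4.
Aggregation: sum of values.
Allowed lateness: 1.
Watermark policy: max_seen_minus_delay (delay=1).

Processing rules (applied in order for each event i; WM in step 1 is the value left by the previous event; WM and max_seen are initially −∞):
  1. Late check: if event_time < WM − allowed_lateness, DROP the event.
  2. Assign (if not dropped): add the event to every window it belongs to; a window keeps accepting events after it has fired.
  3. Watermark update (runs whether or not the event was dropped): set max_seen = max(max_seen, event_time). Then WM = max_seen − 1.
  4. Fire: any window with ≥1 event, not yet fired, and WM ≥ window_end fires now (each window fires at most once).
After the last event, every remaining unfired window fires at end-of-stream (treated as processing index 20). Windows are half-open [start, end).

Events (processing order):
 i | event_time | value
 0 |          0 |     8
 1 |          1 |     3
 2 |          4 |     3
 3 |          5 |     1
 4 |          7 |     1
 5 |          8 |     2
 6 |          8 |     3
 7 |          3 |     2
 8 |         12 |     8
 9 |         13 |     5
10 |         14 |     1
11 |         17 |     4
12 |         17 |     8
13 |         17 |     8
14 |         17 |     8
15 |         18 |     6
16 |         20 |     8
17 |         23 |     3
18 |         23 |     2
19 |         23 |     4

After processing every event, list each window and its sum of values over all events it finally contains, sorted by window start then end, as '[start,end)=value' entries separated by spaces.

i=0 t=0 v=8: → [0,4); WM=-1
i=1 t=1 v=3: → [0,5); WM=0
i=2 t=4 v=3: → [0,8); WM=3
i=3 t=5 v=1: → [0,9); WM=4
i=4 t=7 v=1: → [0,11); WM=6
i=5 t=8 v=2: → [0,12); WM=7
i=6 t=8 v=3: → [0,12); WM=7
i=7 t=3 v=2: DROP (t<7-1); WM=7
i=8 t=12 v=8: → [12,16); WM=11
i=9 t=13 v=5: → [12,17); WM=12
i=10 t=14 v=1: → [12,18); WM=13
i=11 t=17 v=4: → [12,21); WM=16
i=12 t=17 v=8: → [12,21); WM=16
i=13 t=17 v=8: → [12,21); WM=16
i=14 t=17 v=8: → [12,21); WM=16
i=15 t=18 v=6: → [12,22); WM=17
i=16 t=20 v=8: → [12,24); WM=19
i=17 t=23 v=3: → [12,27); WM=22
i=18 t=23 v=2: → [12,27); WM=22
i=19 t=23 v=4: → [12,27); WM=22

[0,12)=21 [12,27)=65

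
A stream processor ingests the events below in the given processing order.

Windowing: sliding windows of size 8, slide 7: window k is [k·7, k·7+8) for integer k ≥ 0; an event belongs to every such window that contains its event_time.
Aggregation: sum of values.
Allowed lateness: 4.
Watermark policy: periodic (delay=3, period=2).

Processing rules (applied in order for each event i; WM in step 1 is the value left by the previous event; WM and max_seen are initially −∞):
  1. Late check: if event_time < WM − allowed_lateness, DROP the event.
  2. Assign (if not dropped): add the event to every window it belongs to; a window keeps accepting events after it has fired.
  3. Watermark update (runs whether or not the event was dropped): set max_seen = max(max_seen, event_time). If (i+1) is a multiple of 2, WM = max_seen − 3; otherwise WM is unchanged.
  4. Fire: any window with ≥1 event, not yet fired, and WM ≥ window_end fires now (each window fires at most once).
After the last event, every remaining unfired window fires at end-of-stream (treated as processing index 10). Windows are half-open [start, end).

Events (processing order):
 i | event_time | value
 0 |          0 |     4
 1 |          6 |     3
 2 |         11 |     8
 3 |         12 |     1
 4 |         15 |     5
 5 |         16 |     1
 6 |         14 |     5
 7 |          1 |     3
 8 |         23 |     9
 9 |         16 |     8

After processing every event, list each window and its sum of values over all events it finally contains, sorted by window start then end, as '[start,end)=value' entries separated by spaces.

i=0 t=0 v=4: → [0,8); WM=−∞
i=1 t=6 v=3: → [0,8); WM=3
i=2 t=11 v=8: → [7,15); WM=3
i=3 t=12 v=1: → [7,15); WM=9; [0,8) fires=7
i=4 t=15 v=5: → [14,22); WM=9
i=5 t=16 v=1: → [14,22); WM=13
i=6 t=14 v=5: → [14,22),[7,15); WM=13
i=7 t=1 v=3: DROP (t<13-4); WM=13
i=8 t=23 v=9: → [21,29); WM=13
i=9 t=16 v=8: → [14,22); WM=20; [7,15) fires=14

[0,8)=7 [7,15)=14 [14,22)=19 [21,29)=9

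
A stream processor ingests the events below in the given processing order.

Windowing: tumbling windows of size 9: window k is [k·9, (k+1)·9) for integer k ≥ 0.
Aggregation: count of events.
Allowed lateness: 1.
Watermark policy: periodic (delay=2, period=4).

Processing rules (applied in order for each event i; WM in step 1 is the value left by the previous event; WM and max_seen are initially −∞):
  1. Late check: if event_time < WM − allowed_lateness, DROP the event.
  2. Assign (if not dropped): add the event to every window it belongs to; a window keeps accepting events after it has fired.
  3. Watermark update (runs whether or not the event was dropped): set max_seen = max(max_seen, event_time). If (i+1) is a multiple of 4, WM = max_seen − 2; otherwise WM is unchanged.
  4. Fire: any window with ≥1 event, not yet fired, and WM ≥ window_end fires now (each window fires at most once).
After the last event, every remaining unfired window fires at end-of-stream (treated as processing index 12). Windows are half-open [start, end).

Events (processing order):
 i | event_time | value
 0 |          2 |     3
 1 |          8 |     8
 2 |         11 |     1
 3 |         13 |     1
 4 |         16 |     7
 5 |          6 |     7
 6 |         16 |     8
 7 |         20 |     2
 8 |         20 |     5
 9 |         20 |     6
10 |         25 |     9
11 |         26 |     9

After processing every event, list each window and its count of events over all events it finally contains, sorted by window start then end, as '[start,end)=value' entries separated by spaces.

[0,9)=2 [9,18)=4 [18,27)=5

i=0 t=2 v=3: → [0,9); WM=−∞
i=1 t=8 v=8: → [0,9); WM=−∞
i=2 t=11 v=1: → [9,18); WM=−∞
i=3 t=13 v=1: → [9,18); WM=11; [0,9) fires=2
i=4 t=16 v=7: → [9,18); WM=11
i=5 t=6 v=7: DROP (t<11-1); WM=11
i=6 t=16 v=8: → [9,18); WM=11
i=7 t=20 v=2: → [18,27); WM=18; [9,18) fires=4
i=8 t=20 v=5: → [18,27); WM=18
i=9 t=20 v=6: → [18,27); WM=18
i=10 t=25 v=9: → [18,27); WM=18
i=11 t=26 v=9: → [18,27); WM=24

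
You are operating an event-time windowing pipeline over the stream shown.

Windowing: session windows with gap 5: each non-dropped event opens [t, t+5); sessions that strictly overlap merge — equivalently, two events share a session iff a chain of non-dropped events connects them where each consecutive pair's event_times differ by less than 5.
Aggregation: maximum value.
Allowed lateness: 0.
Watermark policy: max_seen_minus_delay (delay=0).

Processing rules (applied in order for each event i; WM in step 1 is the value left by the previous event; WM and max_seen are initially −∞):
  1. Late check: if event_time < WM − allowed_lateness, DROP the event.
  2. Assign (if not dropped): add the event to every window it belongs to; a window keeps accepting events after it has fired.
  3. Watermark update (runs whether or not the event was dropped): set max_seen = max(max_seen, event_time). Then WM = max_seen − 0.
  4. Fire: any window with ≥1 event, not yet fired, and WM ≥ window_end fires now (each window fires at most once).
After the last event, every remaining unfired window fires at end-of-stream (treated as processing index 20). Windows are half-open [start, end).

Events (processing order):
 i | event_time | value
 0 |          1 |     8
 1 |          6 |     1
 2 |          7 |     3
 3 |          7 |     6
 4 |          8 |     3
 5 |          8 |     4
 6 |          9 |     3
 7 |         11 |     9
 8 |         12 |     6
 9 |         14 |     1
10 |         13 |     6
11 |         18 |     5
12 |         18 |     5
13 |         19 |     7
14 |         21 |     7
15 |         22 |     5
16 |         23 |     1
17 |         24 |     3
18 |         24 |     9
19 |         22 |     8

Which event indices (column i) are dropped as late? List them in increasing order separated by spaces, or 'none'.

i=0 t=1 v=8: → [1,6); WM=1
i=1 t=6 v=1: → [6,11); WM=6
i=2 t=7 v=3: → [6,12); WM=7
i=3 t=7 v=6: → [6,12); WM=7
i=4 t=8 v=3: → [6,13); WM=8
i=5 t=8 v=4: → [6,13); WM=8
i=6 t=9 v=3: → [6,14); WM=9
i=7 t=11 v=9: → [6,16); WM=11
i=8 t=12 v=6: → [6,17); WM=12
i=9 t=14 v=1: → [6,19); WM=14
i=10 t=13 v=6: DROP (t<14-0); WM=14
i=11 t=18 v=5: → [6,23); WM=18
i=12 t=18 v=5: → [6,23); WM=18
i=13 t=19 v=7: → [6,24); WM=19
i=14 t=21 v=7: → [6,26); WM=21
i=15 t=22 v=5: → [6,27); WM=22
i=16 t=23 v=1: → [6,28); WM=23
i=17 t=24 v=3: → [6,29); WM=24
i=18 t=24 v=9: → [6,29); WM=24
i=19 t=22 v=8: DROP (t<24-0); WM=24

10 19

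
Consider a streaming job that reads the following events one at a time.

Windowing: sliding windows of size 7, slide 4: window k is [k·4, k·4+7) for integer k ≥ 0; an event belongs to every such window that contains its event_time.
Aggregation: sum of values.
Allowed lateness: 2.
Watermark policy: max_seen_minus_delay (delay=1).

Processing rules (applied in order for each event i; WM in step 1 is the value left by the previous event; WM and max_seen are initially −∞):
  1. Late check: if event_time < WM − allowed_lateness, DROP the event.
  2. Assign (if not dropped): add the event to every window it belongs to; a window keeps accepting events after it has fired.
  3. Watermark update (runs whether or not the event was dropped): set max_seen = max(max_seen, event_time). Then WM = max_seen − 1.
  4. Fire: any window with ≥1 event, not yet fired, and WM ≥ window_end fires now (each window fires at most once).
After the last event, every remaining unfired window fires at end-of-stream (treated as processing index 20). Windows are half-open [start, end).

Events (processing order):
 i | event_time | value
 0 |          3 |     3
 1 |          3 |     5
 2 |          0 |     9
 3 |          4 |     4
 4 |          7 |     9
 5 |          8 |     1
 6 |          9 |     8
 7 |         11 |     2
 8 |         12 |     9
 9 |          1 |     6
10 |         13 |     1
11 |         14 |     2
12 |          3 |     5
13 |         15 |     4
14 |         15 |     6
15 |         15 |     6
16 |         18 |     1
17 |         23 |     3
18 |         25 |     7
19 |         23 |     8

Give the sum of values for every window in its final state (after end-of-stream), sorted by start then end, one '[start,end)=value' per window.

[0,7)=21 [4,11)=22 [8,15)=23 [12,19)=29 [16,23)=1 [20,27)=18 [24,31)=7

i=0 t=3 v=3: → [0,7); WM=2
i=1 t=3 v=5: → [0,7); WM=2
i=2 t=0 v=9: → [0,7); WM=2
i=3 t=4 v=4: → [4,11),[0,7); WM=3
i=4 t=7 v=9: → [4,11); WM=6
i=5 t=8 v=1: → [8,15),[4,11); WM=7; [0,7) fires=21
i=6 t=9 v=8: → [8,15),[4,11); WM=8
i=7 t=11 v=2: → [8,15); WM=10
i=8 t=12 v=9: → [12,19),[8,15); WM=11; [4,11) fires=22
i=9 t=1 v=6: DROP (t<11-2); WM=11
i=10 t=13 v=1: → [12,19),[8,15); WM=12
i=11 t=14 v=2: → [12,19),[8,15); WM=13
i=12 t=3 v=5: DROP (t<13-2); WM=13
i=13 t=15 v=4: → [12,19); WM=14
i=14 t=15 v=6: → [12,19); WM=14
i=15 t=15 v=6: → [12,19); WM=14
i=16 t=18 v=1: → [16,23),[12,19); WM=17; [8,15) fires=23
i=17 t=23 v=3: → [20,27); WM=22; [12,19) fires=29
i=18 t=25 v=7: → [24,31),[20,27); WM=24; [16,23) fires=1
i=19 t=23 v=8: → [20,27); WM=24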